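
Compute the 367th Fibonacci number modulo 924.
673

Matrix identity: Q^n = [[F_(n+1), F_n], [F_n, F_(n-1)]] with Q = [[1,1],[1,0]].
n = 367 = 101101111₂. Square-and-multiply, entries mod 924:
Q^1 = [[1,1],[1,0]]
Q^2 = (Q^1)² = [[2,1],[1,1]]
Q^5 = (Q^2)²·Q = [[8,5],[5,3]]
Q^11 = (Q^5)²·Q = [[144,89],[89,55]]
Q^22 = (Q^11)² = [[13,155],[155,782]]
Q^45 = (Q^22)²·Q = [[503,170],[170,333]]
Q^91 = (Q^45)²·Q = [[837,89],[89,748]]
Q^183 = (Q^91)²·Q = [[399,706],[706,617]]
Q^367 = (Q^183)²·Q = [[21,673],[673,272]]
F_367 mod 924 = Q^367[0][1] = 673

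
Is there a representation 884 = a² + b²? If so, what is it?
10² + 28² (a=10, b=28)

Factorization: 884 = 2^2 × 13 × 17
By Fermat: n is sum of two squares iff every prime p ≡ 3 (mod 4) appears to even power.
All primes ≡ 3 (mod 4) appear to even power.
Search a = 0, 1, 2, … for 884 - a² a perfect square: first hit at a = 10: 884 - 100 = 784 = 28².
884 = 10² + 28² = 100 + 784 ✓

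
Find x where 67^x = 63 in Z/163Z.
11

Baby-step giant-step with step n = ⌈√163⌉ = 13.
Baby steps 67^j mod 163 (j:value) for j=0..12: 0:1, 1:67, 2:88, 3:28, 4:83, 5:19, 6:132, 7:42, 8:43, 9:110, 10:35, 11:63, 12:146.
h = 63 is already in the table at j=11, so x = 11.
Check: 67^11 ≡ 63 (mod 163).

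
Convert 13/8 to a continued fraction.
[1; 1, 1, 1, 2]

Euclidean algorithm steps:
13 = 1 × 8 + 5
8 = 1 × 5 + 3
5 = 1 × 3 + 2
3 = 1 × 2 + 1
2 = 2 × 1 + 0
Continued fraction: [1; 1, 1, 1, 2]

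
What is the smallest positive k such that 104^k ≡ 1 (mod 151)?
150

151 is prime, so ord(104) divides φ(151) = 150.
Divisors of 150: 1, 2, 3, 5, 6, 10, 15, 25, 30, 50, 75, 150.
Repeated squaring: 104^1 ≡ 104, 104^2 ≡ 95, 104^4 ≡ 116, 104^8 ≡ 17, 104^16 ≡ 138, 104^32 ≡ 18, 104^64 ≡ 22, 104^128 ≡ 31 (mod 151).
Test 104^d mod 151 for each divisor d in increasing order:
104^1 ≡ 104
104^2 ≡ 95
104^3 = 104^2·104^1 ≡ 65
104^5 = 104^4·104^1 ≡ 135
104^6 = 104^4·104^2 ≡ 148
104^10 = 104^8·104^2 ≡ 105
104^15 = 104^8·104^4·104^2·104^1 ≡ 132
104^25 = 104^16·104^8·104^1 ≡ 119
104^30 = 104^16·104^8·104^4·104^2 ≡ 59
104^50 = 104^32·104^16·104^2 ≡ 118
104^75 = 104^64·104^8·104^2·104^1 ≡ 150
104^150 = 104^128·104^16·104^4·104^2 ≡ 1  ← first divisor giving 1
The order is 150.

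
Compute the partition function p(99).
169229875

p(n) counts ways to write n as a sum of positive integers (order ignored).
Euler's pentagonal recurrence: p(k) = p(k-1) + p(k-2) - p(k-5) - p(k-7) + p(k-12) + p(k-15) - ... (offsets j(3j∓1)/2, signs ++--, p(0)=1, p(<0)=0).
DP table for k = 0..98: p(0)=1, p(1)=1, p(2)=2, p(3)=3, p(4)=5, p(5)=7, p(6)=11, p(7)=15, p(8)=22, p(9)=30, p(10)=42, p(11)=56, p(12)=77, p(13)=101, p(14)=135, p(15)=176, p(16)=231, p(17)=297, p(18)=385, p(19)=490, p(20)=627, p(21)=792, p(22)=1002, p(23)=1255, p(24)=1575, p(25)=1958, p(26)=2436, p(27)=3010, p(28)=3718, p(29)=4565, p(30)=5604, p(31)=6842, p(32)=8349, p(33)=10143, p(34)=12310, p(35)=14883, p(36)=17977, p(37)=21637, p(38)=26015, p(39)=31185, p(40)=37338, p(41)=44583, p(42)=53174, p(43)=63261, p(44)=75175, p(45)=89134, p(46)=105558, p(47)=124754, p(48)=147273, p(49)=173525, p(50)=204226, p(51)=239943, p(52)=281589, p(53)=329931, p(54)=386155, p(55)=451276, p(56)=526823, p(57)=614154, p(58)=715220, p(59)=831820, p(60)=966467, p(61)=1121505, p(62)=1300156, p(63)=1505499, p(64)=1741630, p(65)=2012558, p(66)=2323520, p(67)=2679689, p(68)=3087735, p(69)=3554345, p(70)=4087968, p(71)=4697205, p(72)=5392783, p(73)=6185689, p(74)=7089500, p(75)=8118264, p(76)=9289091, p(77)=10619863, p(78)=12132164, p(79)=13848650, p(80)=15796476, p(81)=18004327, p(82)=20506255, p(83)=23338469, p(84)=26543660, p(85)=30167357, p(86)=34262962, p(87)=38887673, p(88)=44108109, p(89)=49995925, p(90)=56634173, p(91)=64112359, p(92)=72533807, p(93)=82010177, p(94)=92669720, p(95)=104651419, p(96)=118114304, p(97)=133230930, p(98)=150198136.
Final step: p(99) = p(98) + p(97) - p(94) - p(92) + p(87) + p(84) - p(77) - p(73) + p(64) + p(59) - p(48) - p(42) + p(29) + p(22) - p(7)
= 150198136 + 133230930 - 92669720 - 72533807 + 38887673 + 26543660 - 10619863 - 6185689 + 1741630 + 831820 - 147273 - 53174 + 4565 + 1002 - 15
= 169229875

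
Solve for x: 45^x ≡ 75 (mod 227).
174

Baby-step giant-step with step n = ⌈√227⌉ = 16.
Baby steps 45^j mod 227 (j:value) for j=0..15: 0:1, 1:45, 2:209, 3:98, 4:97, 5:52, 6:70, 7:199, 8:102, 9:50, 10:207, 11:8, 12:133, 13:83, 14:103, 15:95.
Giant-step multiplier: 45^(-16) ≡ 45^(226-16) = 45^210 ≡ 221 (mod 227).
Giant steps γ_i = 75·221^i mod 227: γ_0=75, γ_1=4, γ_2=203, γ_3=144, γ_4=44, γ_5=190, γ_6=222, γ_7=30, γ_8=47, γ_9=172, γ_10=103 (in table at j=14).
x = i·n + j = 10·16 + 14 = 174.
Check: 45^174 ≡ 75 (mod 227).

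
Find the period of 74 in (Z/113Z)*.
112

113 is prime, so ord(74) divides φ(113) = 112.
Divisors of 112: 1, 2, 4, 7, 8, 14, 16, 28, 56, 112.
Repeated squaring: 74^1 ≡ 74, 74^2 ≡ 52, 74^4 ≡ 105, 74^8 ≡ 64, 74^16 ≡ 28, 74^32 ≡ 106, 74^64 ≡ 49 (mod 113).
Test 74^d mod 113 for each divisor d in increasing order:
74^1 ≡ 74
74^2 ≡ 52
74^4 ≡ 105
74^7 = 74^4·74^2·74^1 ≡ 65
74^8 ≡ 64
74^14 = 74^8·74^4·74^2 ≡ 44
74^16 ≡ 28
74^28 = 74^16·74^8·74^4 ≡ 15
74^56 = 74^32·74^16·74^8 ≡ 112
74^112 = 74^64·74^32·74^16 ≡ 1  ← first divisor giving 1
The order is 112.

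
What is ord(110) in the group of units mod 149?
74

149 is prime, so ord(110) divides φ(149) = 148.
Divisors of 148: 1, 2, 4, 37, 74, 148.
Repeated squaring: 110^1 ≡ 110, 110^2 ≡ 31, 110^4 ≡ 67, 110^8 ≡ 19, 110^16 ≡ 63, 110^32 ≡ 95, 110^64 ≡ 85, 110^128 ≡ 73 (mod 149).
Test 110^d mod 149 for each divisor d in increasing order:
110^1 ≡ 110
110^2 ≡ 31
110^4 ≡ 67
110^37 = 110^32·110^4·110^1 ≡ 148
110^74 = 110^64·110^8·110^2 ≡ 1  ← first divisor giving 1
The order is 74.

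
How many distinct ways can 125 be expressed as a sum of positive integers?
3163127352

p(n) counts ways to write n as a sum of positive integers (order ignored).
Euler's pentagonal recurrence: p(k) = p(k-1) + p(k-2) - p(k-5) - p(k-7) + p(k-12) + p(k-15) - ... (offsets j(3j∓1)/2, signs ++--, p(0)=1, p(<0)=0).
DP table for k = 0..124: p(0)=1, p(1)=1, p(2)=2, p(3)=3, p(4)=5, p(5)=7, p(6)=11, p(7)=15, p(8)=22, p(9)=30, p(10)=42, p(11)=56, p(12)=77, p(13)=101, p(14)=135, p(15)=176, p(16)=231, p(17)=297, p(18)=385, p(19)=490, p(20)=627, p(21)=792, p(22)=1002, p(23)=1255, p(24)=1575, p(25)=1958, p(26)=2436, p(27)=3010, p(28)=3718, p(29)=4565, p(30)=5604, p(31)=6842, p(32)=8349, p(33)=10143, p(34)=12310, p(35)=14883, p(36)=17977, p(37)=21637, p(38)=26015, p(39)=31185, p(40)=37338, p(41)=44583, p(42)=53174, p(43)=63261, p(44)=75175, p(45)=89134, p(46)=105558, p(47)=124754, p(48)=147273, p(49)=173525, p(50)=204226, p(51)=239943, p(52)=281589, p(53)=329931, p(54)=386155, p(55)=451276, p(56)=526823, p(57)=614154, p(58)=715220, p(59)=831820, p(60)=966467, p(61)=1121505, p(62)=1300156, p(63)=1505499, p(64)=1741630, p(65)=2012558, p(66)=2323520, p(67)=2679689, p(68)=3087735, p(69)=3554345, p(70)=4087968, p(71)=4697205, p(72)=5392783, p(73)=6185689, p(74)=7089500, p(75)=8118264, p(76)=9289091, p(77)=10619863, p(78)=12132164, p(79)=13848650, p(80)=15796476, p(81)=18004327, p(82)=20506255, p(83)=23338469, p(84)=26543660, p(85)=30167357, p(86)=34262962, p(87)=38887673, p(88)=44108109, p(89)=49995925, p(90)=56634173, p(91)=64112359, p(92)=72533807, p(93)=82010177, p(94)=92669720, p(95)=104651419, p(96)=118114304, p(97)=133230930, p(98)=150198136, p(99)=169229875, p(100)=190569292, p(101)=214481126, p(102)=241265379, p(103)=271248950, p(104)=304801365, p(105)=342325709, p(106)=384276336, p(107)=431149389, p(108)=483502844, p(109)=541946240, p(110)=607163746, p(111)=679903203, p(112)=761002156, p(113)=851376628, p(114)=952050665, p(115)=1064144451, p(116)=1188908248, p(117)=1327710076, p(118)=1482074143, p(119)=1653668665, p(120)=1844349560, p(121)=2056148051, p(122)=2291320912, p(123)=2552338241, p(124)=2841940500.
Final step: p(125) = p(124) + p(123) - p(120) - p(118) + p(113) + p(110) - p(103) - p(99) + p(90) + p(85) - p(74) - p(68) + p(55) + p(48) - p(33) - p(25) + p(8)
= 2841940500 + 2552338241 - 1844349560 - 1482074143 + 851376628 + 607163746 - 271248950 - 169229875 + 56634173 + 30167357 - 7089500 - 3087735 + 451276 + 147273 - 10143 - 1958 + 22
= 3163127352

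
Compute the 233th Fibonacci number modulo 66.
13

Matrix identity: Q^n = [[F_(n+1), F_n], [F_n, F_(n-1)]] with Q = [[1,1],[1,0]].
n = 233 = 11101001₂. Square-and-multiply, entries mod 66:
Q^1 = [[1,1],[1,0]]
Q^3 = (Q^1)²·Q = [[3,2],[2,1]]
Q^7 = (Q^3)²·Q = [[21,13],[13,8]]
Q^14 = (Q^7)² = [[16,47],[47,35]]
Q^29 = (Q^14)²·Q = [[44,23],[23,21]]
Q^58 = (Q^29)² = [[23,43],[43,46]]
Q^116 = (Q^58)² = [[2,63],[63,5]]
Q^233 = (Q^116)²·Q = [[58,13],[13,45]]
F_233 mod 66 = Q^233[0][1] = 13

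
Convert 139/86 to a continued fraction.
[1; 1, 1, 1, 1, 1, 1, 6]

Euclidean algorithm steps:
139 = 1 × 86 + 53
86 = 1 × 53 + 33
53 = 1 × 33 + 20
33 = 1 × 20 + 13
20 = 1 × 13 + 7
13 = 1 × 7 + 6
7 = 1 × 6 + 1
6 = 6 × 1 + 0
Continued fraction: [1; 1, 1, 1, 1, 1, 1, 6]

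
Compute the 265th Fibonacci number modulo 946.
775

Matrix identity: Q^n = [[F_(n+1), F_n], [F_n, F_(n-1)]] with Q = [[1,1],[1,0]].
n = 265 = 100001001₂. Square-and-multiply, entries mod 946:
Q^1 = [[1,1],[1,0]]
Q^2 = (Q^1)² = [[2,1],[1,1]]
Q^4 = (Q^2)² = [[5,3],[3,2]]
Q^8 = (Q^4)² = [[34,21],[21,13]]
Q^16 = (Q^8)² = [[651,41],[41,610]]
Q^33 = (Q^16)²·Q = [[399,728],[728,617]]
Q^66 = (Q^33)² = [[497,822],[822,621]]
Q^132 = (Q^66)² = [[343,430],[430,859]]
Q^265 = (Q^132)²·Q = [[173,775],[775,344]]
F_265 mod 946 = Q^265[0][1] = 775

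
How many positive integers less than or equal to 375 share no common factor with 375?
200

375 = 3 × 5^3
φ(n) = n × ∏(1 - 1/p) for each prime p dividing n
φ(375) = 375 × (1 - 1/3) × (1 - 1/5) = 200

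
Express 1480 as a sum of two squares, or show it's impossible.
6² + 38² (a=6, b=38)

Factorization: 1480 = 2^3 × 5 × 37
By Fermat: n is sum of two squares iff every prime p ≡ 3 (mod 4) appears to even power.
All primes ≡ 3 (mod 4) appear to even power.
Search a = 0, 1, 2, … for 1480 - a² a perfect square: first hit at a = 6: 1480 - 36 = 1444 = 38².
1480 = 6² + 38² = 36 + 1444 ✓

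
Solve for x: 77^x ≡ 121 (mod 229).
108

Baby-step giant-step with step n = ⌈√229⌉ = 16.
Baby steps 77^j mod 229 (j:value) for j=0..15: 0:1, 1:77, 2:204, 3:136, 4:167, 5:35, 6:176, 7:41, 8:180, 9:120, 10:80, 11:206, 12:61, 13:117, 14:78, 15:52.
Giant-step multiplier: 77^(-16) ≡ 77^(228-16) = 77^212 ≡ 196 (mod 229).
Giant steps γ_i = 121·196^i mod 229: γ_0=121, γ_1=129, γ_2=94, γ_3=104, γ_4=3, γ_5=130, γ_6=61 (in table at j=12).
x = i·n + j = 6·16 + 12 = 108.
Check: 77^108 ≡ 121 (mod 229).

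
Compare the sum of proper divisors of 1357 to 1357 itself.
deficient

Proper divisors of 1357: sum = 1 + 23 + 59 = 83
Since 83 < 1357, 1357 is deficient.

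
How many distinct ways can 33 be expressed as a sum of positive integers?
10143

p(n) counts ways to write n as a sum of positive integers (order ignored).
Euler's pentagonal recurrence: p(k) = p(k-1) + p(k-2) - p(k-5) - p(k-7) + p(k-12) + p(k-15) - ... (offsets j(3j∓1)/2, signs ++--, p(0)=1, p(<0)=0).
DP table for k = 0..32: p(0)=1, p(1)=1, p(2)=2, p(3)=3, p(4)=5, p(5)=7, p(6)=11, p(7)=15, p(8)=22, p(9)=30, p(10)=42, p(11)=56, p(12)=77, p(13)=101, p(14)=135, p(15)=176, p(16)=231, p(17)=297, p(18)=385, p(19)=490, p(20)=627, p(21)=792, p(22)=1002, p(23)=1255, p(24)=1575, p(25)=1958, p(26)=2436, p(27)=3010, p(28)=3718, p(29)=4565, p(30)=5604, p(31)=6842, p(32)=8349.
Final step: p(33) = p(32) + p(31) - p(28) - p(26) + p(21) + p(18) - p(11) - p(7)
= 8349 + 6842 - 3718 - 2436 + 792 + 385 - 56 - 15
= 10143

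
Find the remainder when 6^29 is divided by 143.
2

Repeated squaring. Binary of 29 = 11101.
6^1 ≡ 6 (mod 143); 6^2 ≡ 36 (mod 143); 6^4 ≡ 9 (mod 143); 6^8 ≡ 81 (mod 143); 6^16 ≡ 126 (mod 143)
6^29 = 6^1 × 6^4 × 6^8 × 6^16 ≡ 2 (mod 143)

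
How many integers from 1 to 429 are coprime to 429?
240

429 = 3 × 11 × 13
φ(n) = n × ∏(1 - 1/p) for each prime p dividing n
φ(429) = 429 × (1 - 1/3) × (1 - 1/11) × (1 - 1/13) = 240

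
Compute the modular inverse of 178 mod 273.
250

gcd(178, 273) = 1, so the inverse exists.
Extended Euclidean algorithm on (273, 178):
273 = 1 × 178 + 95  ⟹  95 = (1)·273 + (-1)·178
178 = 1 × 95 + 83  ⟹  83 = (-1)·273 + (2)·178
95 = 1 × 83 + 12  ⟹  12 = (2)·273 + (-3)·178
83 = 6 × 12 + 11  ⟹  11 = (-13)·273 + (20)·178
12 = 1 × 11 + 1  ⟹  1 = (15)·273 + (-23)·178
So (-23)·178 ≡ 1 (mod 273), i.e. 178^(-1) ≡ -23 ≡ 250 (mod 273).
Check: 178 × 250 = 44500 ≡ 1 (mod 273)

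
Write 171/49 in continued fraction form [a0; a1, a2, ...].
[3; 2, 24]

Euclidean algorithm steps:
171 = 3 × 49 + 24
49 = 2 × 24 + 1
24 = 24 × 1 + 0
Continued fraction: [3; 2, 24]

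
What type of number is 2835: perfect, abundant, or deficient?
abundant

Proper divisors of 2835: sum = 1 + 3 + 5 + 7 + 9 + 15 + 21 + 27 + ... + 315 + 405 + 567 + 945 (19 divisors) = 2973
Since 2973 > 2835, 2835 is abundant.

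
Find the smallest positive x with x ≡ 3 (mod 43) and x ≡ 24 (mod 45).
519

Using Chinese Remainder Theorem:
M = 43 × 45 = 1935
M1 = 45, M2 = 43
y1 = 45^(-1) mod 43 = 22
y2 = 43^(-1) mod 45 = 22
x = (3×45×22 + 24×43×22) mod 1935 = 519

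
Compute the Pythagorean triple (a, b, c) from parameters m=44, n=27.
(1207, 2376, 2665)

Euclid's formula: a = m² - n², b = 2mn, c = m² + n²
m = 44, n = 27
a = 44² - 27² = 1936 - 729 = 1207
b = 2 × 44 × 27 = 2376
c = 44² + 27² = 1936 + 729 = 2665
Verification: 1207² + 2376² = 1456849 + 5645376 = 7102225 = 2665² ✓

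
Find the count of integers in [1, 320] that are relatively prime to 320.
128

320 = 2^6 × 5
φ(n) = n × ∏(1 - 1/p) for each prime p dividing n
φ(320) = 320 × (1 - 1/2) × (1 - 1/5) = 128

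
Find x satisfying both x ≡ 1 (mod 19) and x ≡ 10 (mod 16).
58

Using Chinese Remainder Theorem:
M = 19 × 16 = 304
M1 = 16, M2 = 19
y1 = 16^(-1) mod 19 = 6
y2 = 19^(-1) mod 16 = 11
x = (1×16×6 + 10×19×11) mod 304 = 58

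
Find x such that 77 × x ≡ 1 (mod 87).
26

gcd(77, 87) = 1, so the inverse exists.
Extended Euclidean algorithm on (87, 77):
87 = 1 × 77 + 10  ⟹  10 = (1)·87 + (-1)·77
77 = 7 × 10 + 7  ⟹  7 = (-7)·87 + (8)·77
10 = 1 × 7 + 3  ⟹  3 = (8)·87 + (-9)·77
7 = 2 × 3 + 1  ⟹  1 = (-23)·87 + (26)·77
So (26)·77 ≡ 1 (mod 87), i.e. 77^(-1) ≡ 26 (mod 87).
Check: 77 × 26 = 2002 ≡ 1 (mod 87)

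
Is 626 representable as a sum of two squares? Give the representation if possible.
1² + 25² (a=1, b=25)

Factorization: 626 = 2 × 313
By Fermat: n is sum of two squares iff every prime p ≡ 3 (mod 4) appears to even power.
All primes ≡ 3 (mod 4) appear to even power.
Search a = 0, 1, 2, … for 626 - a² a perfect square: first hit at a = 1: 626 - 1 = 625 = 25².
626 = 1² + 25² = 1 + 625 ✓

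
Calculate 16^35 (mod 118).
94

Repeated squaring. Binary of 35 = 100011.
16^1 ≡ 16 (mod 118); 16^2 ≡ 20 (mod 118); 16^4 ≡ 46 (mod 118); 16^8 ≡ 110 (mod 118); 16^16 ≡ 64 (mod 118); 16^32 ≡ 84 (mod 118)
16^35 = 16^1 × 16^2 × 16^32 ≡ 94 (mod 118)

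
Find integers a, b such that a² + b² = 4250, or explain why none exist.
5² + 65² (a=5, b=65)

Factorization: 4250 = 2 × 5^3 × 17
By Fermat: n is sum of two squares iff every prime p ≡ 3 (mod 4) appears to even power.
All primes ≡ 3 (mod 4) appear to even power.
Search a = 0, 1, 2, … for 4250 - a² a perfect square: first hit at a = 5: 4250 - 25 = 4225 = 65².
4250 = 5² + 65² = 25 + 4225 ✓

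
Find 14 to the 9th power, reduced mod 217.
35

Repeated squaring. Binary of 9 = 1001.
14^1 ≡ 14 (mod 217); 14^2 ≡ 196 (mod 217); 14^4 ≡ 7 (mod 217); 14^8 ≡ 49 (mod 217)
14^9 = 14^1 × 14^8 ≡ 35 (mod 217)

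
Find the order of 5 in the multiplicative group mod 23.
22

23 is prime, so ord(5) divides φ(23) = 22.
Divisors of 22: 1, 2, 11, 22.
Repeated squaring: 5^1 ≡ 5, 5^2 ≡ 2, 5^4 ≡ 4, 5^8 ≡ 16, 5^16 ≡ 3 (mod 23).
Test 5^d mod 23 for each divisor d in increasing order:
5^1 ≡ 5
5^2 ≡ 2
5^11 = 5^8·5^2·5^1 ≡ 22
5^22 = 5^16·5^4·5^2 ≡ 1  ← first divisor giving 1
The order is 22.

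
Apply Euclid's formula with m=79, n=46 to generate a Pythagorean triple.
(4125, 7268, 8357)

Euclid's formula: a = m² - n², b = 2mn, c = m² + n²
m = 79, n = 46
a = 79² - 46² = 6241 - 2116 = 4125
b = 2 × 79 × 46 = 7268
c = 79² + 46² = 6241 + 2116 = 8357
Verification: 4125² + 7268² = 17015625 + 52823824 = 69839449 = 8357² ✓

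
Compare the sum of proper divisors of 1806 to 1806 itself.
abundant

Proper divisors of 1806: sum = 1 + 2 + 3 + 6 + 7 + 14 + 21 + 42 + 43 + 86 + 129 + 258 + 301 + 602 + 903 = 2418
Since 2418 > 1806, 1806 is abundant.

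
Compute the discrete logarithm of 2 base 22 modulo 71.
38

Baby-step giant-step with step n = ⌈√71⌉ = 9.
Baby steps 22^j mod 71 (j:value) for j=0..8: 0:1, 1:22, 2:58, 3:69, 4:27, 5:26, 6:4, 7:17, 8:19.
Giant-step multiplier: 22^(-9) ≡ 22^(70-9) = 22^61 ≡ 62 (mod 71).
Giant steps γ_i = 2·62^i mod 71: γ_0=2, γ_1=53, γ_2=20, γ_3=33, γ_4=58 (in table at j=2).
x = i·n + j = 4·9 + 2 = 38.
Check: 22^38 ≡ 2 (mod 71).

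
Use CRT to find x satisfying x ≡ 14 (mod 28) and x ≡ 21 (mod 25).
546

Using Chinese Remainder Theorem:
M = 28 × 25 = 700
M1 = 25, M2 = 28
y1 = 25^(-1) mod 28 = 9
y2 = 28^(-1) mod 25 = 17
x = (14×25×9 + 21×28×17) mod 700 = 546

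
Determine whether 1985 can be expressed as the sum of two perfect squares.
7² + 44² (a=7, b=44)

Factorization: 1985 = 5 × 397
By Fermat: n is sum of two squares iff every prime p ≡ 3 (mod 4) appears to even power.
All primes ≡ 3 (mod 4) appear to even power.
Search a = 0, 1, 2, … for 1985 - a² a perfect square: first hit at a = 7: 1985 - 49 = 1936 = 44².
1985 = 7² + 44² = 49 + 1936 ✓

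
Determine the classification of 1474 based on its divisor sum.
deficient

Proper divisors of 1474: sum = 1 + 2 + 11 + 22 + 67 + 134 + 737 = 974
Since 974 < 1474, 1474 is deficient.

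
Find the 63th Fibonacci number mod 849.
280

Matrix identity: Q^n = [[F_(n+1), F_n], [F_n, F_(n-1)]] with Q = [[1,1],[1,0]].
n = 63 = 111111₂. Square-and-multiply, entries mod 849:
Q^1 = [[1,1],[1,0]]
Q^3 = (Q^1)²·Q = [[3,2],[2,1]]
Q^7 = (Q^3)²·Q = [[21,13],[13,8]]
Q^15 = (Q^7)²·Q = [[138,610],[610,377]]
Q^31 = (Q^15)²·Q = [[624,604],[604,20]]
Q^63 = (Q^31)²·Q = [[414,280],[280,134]]
F_63 mod 849 = Q^63[0][1] = 280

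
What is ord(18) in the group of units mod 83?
82

83 is prime, so ord(18) divides φ(83) = 82.
Divisors of 82: 1, 2, 41, 82.
Repeated squaring: 18^1 ≡ 18, 18^2 ≡ 75, 18^4 ≡ 64, 18^8 ≡ 29, 18^16 ≡ 11, 18^32 ≡ 38, 18^64 ≡ 33 (mod 83).
Test 18^d mod 83 for each divisor d in increasing order:
18^1 ≡ 18
18^2 ≡ 75
18^41 = 18^32·18^8·18^1 ≡ 82
18^82 = 18^64·18^16·18^2 ≡ 1  ← first divisor giving 1
The order is 82.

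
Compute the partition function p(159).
97662728555

p(n) counts ways to write n as a sum of positive integers (order ignored).
Euler's pentagonal recurrence: p(k) = p(k-1) + p(k-2) - p(k-5) - p(k-7) + p(k-12) + p(k-15) - ... (offsets j(3j∓1)/2, signs ++--, p(0)=1, p(<0)=0).
DP table for k = 0..158: p(0)=1, p(1)=1, p(2)=2, p(3)=3, p(4)=5, p(5)=7, p(6)=11, p(7)=15, p(8)=22, p(9)=30, p(10)=42, p(11)=56, p(12)=77, p(13)=101, p(14)=135, p(15)=176, p(16)=231, p(17)=297, p(18)=385, p(19)=490, p(20)=627, p(21)=792, p(22)=1002, p(23)=1255, p(24)=1575, p(25)=1958, p(26)=2436, p(27)=3010, p(28)=3718, p(29)=4565, p(30)=5604, p(31)=6842, p(32)=8349, p(33)=10143, p(34)=12310, p(35)=14883, p(36)=17977, p(37)=21637, p(38)=26015, p(39)=31185, p(40)=37338, p(41)=44583, p(42)=53174, p(43)=63261, p(44)=75175, p(45)=89134, p(46)=105558, p(47)=124754, p(48)=147273, p(49)=173525, p(50)=204226, p(51)=239943, p(52)=281589, p(53)=329931, p(54)=386155, p(55)=451276, p(56)=526823, p(57)=614154, p(58)=715220, p(59)=831820, p(60)=966467, p(61)=1121505, p(62)=1300156, p(63)=1505499, p(64)=1741630, p(65)=2012558, p(66)=2323520, p(67)=2679689, p(68)=3087735, p(69)=3554345, p(70)=4087968, p(71)=4697205, p(72)=5392783, p(73)=6185689, p(74)=7089500, p(75)=8118264, p(76)=9289091, p(77)=10619863, p(78)=12132164, p(79)=13848650, p(80)=15796476, p(81)=18004327, p(82)=20506255, p(83)=23338469, p(84)=26543660, p(85)=30167357, p(86)=34262962, p(87)=38887673, p(88)=44108109, p(89)=49995925, p(90)=56634173, p(91)=64112359, p(92)=72533807, p(93)=82010177, p(94)=92669720, p(95)=104651419, p(96)=118114304, p(97)=133230930, p(98)=150198136, p(99)=169229875, p(100)=190569292, p(101)=214481126, p(102)=241265379, p(103)=271248950, p(104)=304801365, p(105)=342325709, p(106)=384276336, p(107)=431149389, p(108)=483502844, p(109)=541946240, p(110)=607163746, p(111)=679903203, p(112)=761002156, p(113)=851376628, p(114)=952050665, p(115)=1064144451, p(116)=1188908248, p(117)=1327710076, p(118)=1482074143, p(119)=1653668665, p(120)=1844349560, p(121)=2056148051, p(122)=2291320912, p(123)=2552338241, p(124)=2841940500, p(125)=3163127352, p(126)=3519222692, p(127)=3913864295, p(128)=4351078600, p(129)=4835271870, p(130)=5371315400, p(131)=5964539504, p(132)=6620830889, p(133)=7346629512, p(134)=8149040695, p(135)=9035836076, p(136)=10015581680, p(137)=11097645016, p(138)=12292341831, p(139)=13610949895, p(140)=15065878135, p(141)=16670689208, p(142)=18440293320, p(143)=20390982757, p(144)=22540654445, p(145)=24908858009, p(146)=27517052599, p(147)=30388671978, p(148)=33549419497, p(149)=37027355200, p(150)=40853235313, p(151)=45060624582, p(152)=49686288421, p(153)=54770336324, p(154)=60356673280, p(155)=66493182097, p(156)=73232243759, p(157)=80630964769, p(158)=88751778802.
Final step: p(159) = p(158) + p(157) - p(154) - p(152) + p(147) + p(144) - p(137) - p(133) + p(124) + p(119) - p(108) - p(102) + p(89) + p(82) - p(67) - p(59) + p(42) + p(33) - p(14) - p(4)
= 88751778802 + 80630964769 - 60356673280 - 49686288421 + 30388671978 + 22540654445 - 11097645016 - 7346629512 + 2841940500 + 1653668665 - 483502844 - 241265379 + 49995925 + 20506255 - 2679689 - 831820 + 53174 + 10143 - 135 - 5
= 97662728555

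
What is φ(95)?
72

95 = 5 × 19
φ(n) = n × ∏(1 - 1/p) for each prime p dividing n
φ(95) = 95 × (1 - 1/5) × (1 - 1/19) = 72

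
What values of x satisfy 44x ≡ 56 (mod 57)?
x ≡ 22 (mod 57)

gcd(44, 57) = 1, which divides 56, so solutions exist.
Find 44^(-1) mod 57 by the extended Euclidean algorithm:
57 = 1 × 44 + 13  ⟹  13 = (1)·57 + (-1)·44
44 = 3 × 13 + 5  ⟹  5 = (-3)·57 + (4)·44
13 = 2 × 5 + 3  ⟹  3 = (7)·57 + (-9)·44
5 = 1 × 3 + 2  ⟹  2 = (-10)·57 + (13)·44
3 = 1 × 2 + 1  ⟹  1 = (17)·57 + (-22)·44
So (-22)·44 ≡ 1 (mod 57), i.e. 44^(-1) ≡ -22 ≡ 35 (mod 57).
x ≡ 35 × 56 = 1960 ≡ 22 (mod 57).
Check: 44 × 22 = 968 ≡ 56 (mod 57).
Unique solution: x ≡ 22 (mod 57)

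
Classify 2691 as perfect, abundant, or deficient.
deficient

Proper divisors of 2691: sum = 1 + 3 + 9 + 13 + 23 + 39 + 69 + 117 + 207 + 299 + 897 = 1677
Since 1677 < 2691, 2691 is deficient.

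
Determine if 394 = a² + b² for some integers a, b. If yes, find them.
13² + 15² (a=13, b=15)

Factorization: 394 = 2 × 197
By Fermat: n is sum of two squares iff every prime p ≡ 3 (mod 4) appears to even power.
All primes ≡ 3 (mod 4) appear to even power.
Search a = 0, 1, 2, … for 394 - a² a perfect square: first hit at a = 13: 394 - 169 = 225 = 15².
394 = 13² + 15² = 169 + 225 ✓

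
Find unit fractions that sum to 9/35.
1/4 + 1/140

Greedy algorithm:
9/35: ceiling(35/9) = 4, use 1/4
1/140: ceiling(140/1) = 140, use 1/140
Result: 9/35 = 1/4 + 1/140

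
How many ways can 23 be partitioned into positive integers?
1255

p(n) counts ways to write n as a sum of positive integers (order ignored).
Euler's pentagonal recurrence: p(k) = p(k-1) + p(k-2) - p(k-5) - p(k-7) + p(k-12) + p(k-15) - ... (offsets j(3j∓1)/2, signs ++--, p(0)=1, p(<0)=0).
DP table for k = 0..22: p(0)=1, p(1)=1, p(2)=2, p(3)=3, p(4)=5, p(5)=7, p(6)=11, p(7)=15, p(8)=22, p(9)=30, p(10)=42, p(11)=56, p(12)=77, p(13)=101, p(14)=135, p(15)=176, p(16)=231, p(17)=297, p(18)=385, p(19)=490, p(20)=627, p(21)=792, p(22)=1002.
Final step: p(23) = p(22) + p(21) - p(18) - p(16) + p(11) + p(8) - p(1)
= 1002 + 792 - 385 - 231 + 56 + 22 - 1
= 1255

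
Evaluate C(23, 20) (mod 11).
0

Using Lucas' theorem:
Write n=23 and k=20 in base 11:
n in base 11: [2, 1]
k in base 11: [1, 9]
C(23,20) mod 11 = ∏ C(n_i, k_i) mod 11
Digit binomials (mod 11): C(2,1) = 2; C(1,9) = 0 (k_i > n_i)
Product: 2 × 0 = 0 ≡ 0 (mod 11)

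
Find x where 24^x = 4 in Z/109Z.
78

Baby-step giant-step with step n = ⌈√109⌉ = 11.
Baby steps 24^j mod 109 (j:value) for j=0..10: 0:1, 1:24, 2:31, 3:90, 4:89, 5:65, 6:34, 7:53, 8:73, 9:8, 10:83.
Giant-step multiplier: 24^(-11) ≡ 24^(108-11) = 24^97 ≡ 40 (mod 109).
Giant steps γ_i = 4·40^i mod 109: γ_0=4, γ_1=51, γ_2=78, γ_3=68, γ_4=104, γ_5=18, γ_6=66, γ_7=24 (in table at j=1).
x = i·n + j = 7·11 + 1 = 78.
Check: 24^78 ≡ 4 (mod 109).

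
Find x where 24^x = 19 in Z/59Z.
4

Baby-step giant-step with step n = ⌈√59⌉ = 8.
Baby steps 24^j mod 59 (j:value) for j=0..7: 0:1, 1:24, 2:45, 3:18, 4:19, 5:43, 6:29, 7:47.
h = 19 is already in the table at j=4, so x = 4.
Check: 24^4 ≡ 19 (mod 59).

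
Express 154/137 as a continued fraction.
[1; 8, 17]

Euclidean algorithm steps:
154 = 1 × 137 + 17
137 = 8 × 17 + 1
17 = 17 × 1 + 0
Continued fraction: [1; 8, 17]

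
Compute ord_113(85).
14

113 is prime, so ord(85) divides φ(113) = 112.
Divisors of 112: 1, 2, 4, 7, 8, 14, 16, 28, 56, 112.
Repeated squaring: 85^1 ≡ 85, 85^2 ≡ 106, 85^4 ≡ 49, 85^8 ≡ 28, 85^16 ≡ 106, 85^32 ≡ 49, 85^64 ≡ 28 (mod 113).
Test 85^d mod 113 for each divisor d in increasing order:
85^1 ≡ 85
85^2 ≡ 106
85^4 ≡ 49
85^7 = 85^4·85^2·85^1 ≡ 112
85^8 ≡ 28
85^14 = 85^8·85^4·85^2 ≡ 1  ← first divisor giving 1
The order is 14.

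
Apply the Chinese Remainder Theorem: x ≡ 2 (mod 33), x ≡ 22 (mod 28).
134

Using Chinese Remainder Theorem:
M = 33 × 28 = 924
M1 = 28, M2 = 33
y1 = 28^(-1) mod 33 = 13
y2 = 33^(-1) mod 28 = 17
x = (2×28×13 + 22×33×17) mod 924 = 134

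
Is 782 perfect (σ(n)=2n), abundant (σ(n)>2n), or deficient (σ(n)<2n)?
deficient

Proper divisors of 782: sum = 1 + 2 + 17 + 23 + 34 + 46 + 391 = 514
Since 514 < 782, 782 is deficient.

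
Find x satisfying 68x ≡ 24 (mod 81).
x ≡ 48 (mod 81)

gcd(68, 81) = 1, which divides 24, so solutions exist.
Find 68^(-1) mod 81 by the extended Euclidean algorithm:
81 = 1 × 68 + 13  ⟹  13 = (1)·81 + (-1)·68
68 = 5 × 13 + 3  ⟹  3 = (-5)·81 + (6)·68
13 = 4 × 3 + 1  ⟹  1 = (21)·81 + (-25)·68
So (-25)·68 ≡ 1 (mod 81), i.e. 68^(-1) ≡ -25 ≡ 56 (mod 81).
x ≡ 56 × 24 = 1344 ≡ 48 (mod 81).
Check: 68 × 48 = 3264 ≡ 24 (mod 81).
Unique solution: x ≡ 48 (mod 81)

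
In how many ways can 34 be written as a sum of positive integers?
12310

p(n) counts ways to write n as a sum of positive integers (order ignored).
Euler's pentagonal recurrence: p(k) = p(k-1) + p(k-2) - p(k-5) - p(k-7) + p(k-12) + p(k-15) - ... (offsets j(3j∓1)/2, signs ++--, p(0)=1, p(<0)=0).
DP table for k = 0..33: p(0)=1, p(1)=1, p(2)=2, p(3)=3, p(4)=5, p(5)=7, p(6)=11, p(7)=15, p(8)=22, p(9)=30, p(10)=42, p(11)=56, p(12)=77, p(13)=101, p(14)=135, p(15)=176, p(16)=231, p(17)=297, p(18)=385, p(19)=490, p(20)=627, p(21)=792, p(22)=1002, p(23)=1255, p(24)=1575, p(25)=1958, p(26)=2436, p(27)=3010, p(28)=3718, p(29)=4565, p(30)=5604, p(31)=6842, p(32)=8349, p(33)=10143.
Final step: p(34) = p(33) + p(32) - p(29) - p(27) + p(22) + p(19) - p(12) - p(8)
= 10143 + 8349 - 4565 - 3010 + 1002 + 490 - 77 - 22
= 12310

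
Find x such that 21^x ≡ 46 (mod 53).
8

Baby-step giant-step with step n = ⌈√53⌉ = 8.
Baby steps 21^j mod 53 (j:value) for j=0..7: 0:1, 1:21, 2:17, 3:39, 4:24, 5:27, 6:37, 7:35.
Giant-step multiplier: 21^(-8) ≡ 21^(52-8) = 21^44 ≡ 15 (mod 53).
Giant steps γ_i = 46·15^i mod 53: γ_0=46, γ_1=1 (in table at j=0).
x = i·n + j = 1·8 + 0 = 8.
Check: 21^8 ≡ 46 (mod 53).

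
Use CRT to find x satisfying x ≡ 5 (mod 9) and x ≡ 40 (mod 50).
140

Using Chinese Remainder Theorem:
M = 9 × 50 = 450
M1 = 50, M2 = 9
y1 = 50^(-1) mod 9 = 2
y2 = 9^(-1) mod 50 = 39
x = (5×50×2 + 40×9×39) mod 450 = 140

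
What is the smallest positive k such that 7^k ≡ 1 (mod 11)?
10

11 is prime, so ord(7) divides φ(11) = 10.
Divisors of 10: 1, 2, 5, 10.
Repeated squaring: 7^1 ≡ 7, 7^2 ≡ 5, 7^4 ≡ 3, 7^8 ≡ 9 (mod 11).
Test 7^d mod 11 for each divisor d in increasing order:
7^1 ≡ 7
7^2 ≡ 5
7^5 = 7^4·7^1 ≡ 10
7^10 = 7^8·7^2 ≡ 1  ← first divisor giving 1
The order is 10.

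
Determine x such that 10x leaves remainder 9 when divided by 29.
x ≡ 27 (mod 29)

gcd(10, 29) = 1, which divides 9, so solutions exist.
Find 10^(-1) mod 29 by the extended Euclidean algorithm:
29 = 2 × 10 + 9  ⟹  9 = (1)·29 + (-2)·10
10 = 1 × 9 + 1  ⟹  1 = (-1)·29 + (3)·10
So (3)·10 ≡ 1 (mod 29), i.e. 10^(-1) ≡ 3 (mod 29).
x ≡ 3 × 9 = 27 ≡ 27 (mod 29).
Check: 10 × 27 = 270 ≡ 9 (mod 29).
Unique solution: x ≡ 27 (mod 29)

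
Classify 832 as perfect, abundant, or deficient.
abundant

Proper divisors of 832: sum = 1 + 2 + 4 + 8 + 13 + 16 + 26 + 32 + 52 + 64 + 104 + 208 + 416 = 946
Since 946 > 832, 832 is abundant.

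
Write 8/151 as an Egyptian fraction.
1/19 + 1/2869

Greedy algorithm:
8/151: ceiling(151/8) = 19, use 1/19
1/2869: ceiling(2869/1) = 2869, use 1/2869
Result: 8/151 = 1/19 + 1/2869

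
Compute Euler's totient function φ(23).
22

23 = 23
φ(n) = n × ∏(1 - 1/p) for each prime p dividing n
φ(23) = 23 × (1 - 1/23) = 22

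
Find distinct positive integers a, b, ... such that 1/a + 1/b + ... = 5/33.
1/7 + 1/116 + 1/26796

Greedy algorithm:
5/33: ceiling(33/5) = 7, use 1/7
2/231: ceiling(231/2) = 116, use 1/116
1/26796: ceiling(26796/1) = 26796, use 1/26796
Result: 5/33 = 1/7 + 1/116 + 1/26796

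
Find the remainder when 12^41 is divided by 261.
99

Repeated squaring. Binary of 41 = 101001.
12^1 ≡ 12 (mod 261); 12^2 ≡ 144 (mod 261); 12^4 ≡ 117 (mod 261); 12^8 ≡ 117 (mod 261); 12^16 ≡ 117 (mod 261); 12^32 ≡ 117 (mod 261)
12^41 = 12^1 × 12^8 × 12^32 ≡ 99 (mod 261)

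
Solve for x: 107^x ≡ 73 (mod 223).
46

Baby-step giant-step with step n = ⌈√223⌉ = 15.
Baby steps 107^j mod 223 (j:value) for j=0..14: 0:1, 1:107, 2:76, 3:104, 4:201, 5:99, 6:112, 7:165, 8:38, 9:52, 10:212, 11:161, 12:56, 13:194, 14:19.
Giant-step multiplier: 107^(-15) ≡ 107^(222-15) = 107^207 ≡ 163 (mod 223).
Giant steps γ_i = 73·163^i mod 223: γ_0=73, γ_1=80, γ_2=106, γ_3=107 (in table at j=1).
x = i·n + j = 3·15 + 1 = 46.
Check: 107^46 ≡ 73 (mod 223).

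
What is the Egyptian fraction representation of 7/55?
1/8 + 1/440

Greedy algorithm:
7/55: ceiling(55/7) = 8, use 1/8
1/440: ceiling(440/1) = 440, use 1/440
Result: 7/55 = 1/8 + 1/440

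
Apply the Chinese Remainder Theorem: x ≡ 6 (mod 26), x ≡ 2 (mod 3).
32

Using Chinese Remainder Theorem:
M = 26 × 3 = 78
M1 = 3, M2 = 26
y1 = 3^(-1) mod 26 = 9
y2 = 26^(-1) mod 3 = 2
x = (6×3×9 + 2×26×2) mod 78 = 32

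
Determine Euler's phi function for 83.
82

83 = 83
φ(n) = n × ∏(1 - 1/p) for each prime p dividing n
φ(83) = 83 × (1 - 1/83) = 82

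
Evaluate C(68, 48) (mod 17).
0

Using Lucas' theorem:
Write n=68 and k=48 in base 17:
n in base 17: [4, 0]
k in base 17: [2, 14]
C(68,48) mod 17 = ∏ C(n_i, k_i) mod 17
Digit binomials (mod 17): C(4,2) = 6; C(0,14) = 0 (k_i > n_i)
Product: 6 × 0 = 0 ≡ 0 (mod 17)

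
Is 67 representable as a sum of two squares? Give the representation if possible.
Not possible

Factorization: 67 = 67
By Fermat: n is sum of two squares iff every prime p ≡ 3 (mod 4) appears to even power.
Prime(s) ≡ 3 (mod 4) with odd exponent: [(67, 1)]
Therefore 67 cannot be expressed as a² + b².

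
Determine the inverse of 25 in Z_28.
9

gcd(25, 28) = 1, so the inverse exists.
Extended Euclidean algorithm on (28, 25):
28 = 1 × 25 + 3  ⟹  3 = (1)·28 + (-1)·25
25 = 8 × 3 + 1  ⟹  1 = (-8)·28 + (9)·25
So (9)·25 ≡ 1 (mod 28), i.e. 25^(-1) ≡ 9 (mod 28).
Check: 25 × 9 = 225 ≡ 1 (mod 28)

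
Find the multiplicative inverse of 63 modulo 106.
69

gcd(63, 106) = 1, so the inverse exists.
Extended Euclidean algorithm on (106, 63):
106 = 1 × 63 + 43  ⟹  43 = (1)·106 + (-1)·63
63 = 1 × 43 + 20  ⟹  20 = (-1)·106 + (2)·63
43 = 2 × 20 + 3  ⟹  3 = (3)·106 + (-5)·63
20 = 6 × 3 + 2  ⟹  2 = (-19)·106 + (32)·63
3 = 1 × 2 + 1  ⟹  1 = (22)·106 + (-37)·63
So (-37)·63 ≡ 1 (mod 106), i.e. 63^(-1) ≡ -37 ≡ 69 (mod 106).
Check: 63 × 69 = 4347 ≡ 1 (mod 106)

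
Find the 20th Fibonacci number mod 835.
85

Matrix identity: Q^n = [[F_(n+1), F_n], [F_n, F_(n-1)]] with Q = [[1,1],[1,0]].
n = 20 = 10100₂. Square-and-multiply, entries mod 835:
Q^1 = [[1,1],[1,0]]
Q^2 = (Q^1)² = [[2,1],[1,1]]
Q^5 = (Q^2)²·Q = [[8,5],[5,3]]
Q^10 = (Q^5)² = [[89,55],[55,34]]
Q^20 = (Q^10)² = [[91,85],[85,6]]
F_20 mod 835 = Q^20[0][1] = 85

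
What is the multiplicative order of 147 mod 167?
83

167 is prime, so ord(147) divides φ(167) = 166.
Divisors of 166: 1, 2, 83, 166.
Repeated squaring: 147^1 ≡ 147, 147^2 ≡ 66, 147^4 ≡ 14, 147^8 ≡ 29, 147^16 ≡ 6, 147^32 ≡ 36, 147^64 ≡ 127, 147^128 ≡ 97 (mod 167).
Test 147^d mod 167 for each divisor d in increasing order:
147^1 ≡ 147
147^2 ≡ 66
147^83 = 147^64·147^16·147^2·147^1 ≡ 1  ← first divisor giving 1
The order is 83.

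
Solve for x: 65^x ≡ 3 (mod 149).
59

Baby-step giant-step with step n = ⌈√149⌉ = 13.
Baby steps 65^j mod 149 (j:value) for j=0..12: 0:1, 1:65, 2:53, 3:18, 4:127, 5:60, 6:26, 7:51, 8:37, 9:21, 10:24, 11:70, 12:80.
Giant-step multiplier: 65^(-13) ≡ 65^(148-13) = 65^135 ≡ 139 (mod 149).
Giant steps γ_i = 3·139^i mod 149: γ_0=3, γ_1=119, γ_2=2, γ_3=129, γ_4=51 (in table at j=7).
x = i·n + j = 4·13 + 7 = 59.
Check: 65^59 ≡ 3 (mod 149).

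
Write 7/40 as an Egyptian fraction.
1/6 + 1/120

Greedy algorithm:
7/40: ceiling(40/7) = 6, use 1/6
1/120: ceiling(120/1) = 120, use 1/120
Result: 7/40 = 1/6 + 1/120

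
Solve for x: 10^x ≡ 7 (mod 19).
12

Baby-step giant-step with step n = ⌈√19⌉ = 5.
Baby steps 10^j mod 19 (j:value) for j=0..4: 0:1, 1:10, 2:5, 3:12, 4:6.
Giant-step multiplier: 10^(-5) ≡ 10^(18-5) = 10^13 ≡ 13 (mod 19).
Giant steps γ_i = 7·13^i mod 19: γ_0=7, γ_1=15, γ_2=5 (in table at j=2).
x = i·n + j = 2·5 + 2 = 12.
Check: 10^12 ≡ 7 (mod 19).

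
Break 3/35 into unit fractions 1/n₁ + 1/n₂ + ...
1/12 + 1/420

Greedy algorithm:
3/35: ceiling(35/3) = 12, use 1/12
1/420: ceiling(420/1) = 420, use 1/420
Result: 3/35 = 1/12 + 1/420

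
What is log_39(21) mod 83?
22

Baby-step giant-step with step n = ⌈√83⌉ = 10.
Baby steps 39^j mod 83 (j:value) for j=0..9: 0:1, 1:39, 2:27, 3:57, 4:65, 5:45, 6:12, 7:53, 8:75, 9:20.
Giant-step multiplier: 39^(-10) ≡ 39^(82-10) = 39^72 ≡ 78 (mod 83).
Giant steps γ_i = 21·78^i mod 83: γ_0=21, γ_1=61, γ_2=27 (in table at j=2).
x = i·n + j = 2·10 + 2 = 22.
Check: 39^22 ≡ 21 (mod 83).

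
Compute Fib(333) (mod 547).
253

Matrix identity: Q^n = [[F_(n+1), F_n], [F_n, F_(n-1)]] with Q = [[1,1],[1,0]].
n = 333 = 101001101₂. Square-and-multiply, entries mod 547:
Q^1 = [[1,1],[1,0]]
Q^2 = (Q^1)² = [[2,1],[1,1]]
Q^5 = (Q^2)²·Q = [[8,5],[5,3]]
Q^10 = (Q^5)² = [[89,55],[55,34]]
Q^20 = (Q^10)² = [[6,201],[201,352]]
Q^41 = (Q^20)²·Q = [[260,506],[506,301]]
Q^83 = (Q^41)²·Q = [[332,359],[359,520]]
Q^166 = (Q^83)² = [[66,95],[95,518]]
Q^333 = (Q^166)²·Q = [[486,253],[253,233]]
F_333 mod 547 = Q^333[0][1] = 253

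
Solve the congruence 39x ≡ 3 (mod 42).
x ≡ 13 (mod 14)

gcd(39, 42) = 3, which divides 3, so solutions exist.
Divide through by 3: 13x ≡ 1 (mod 14).
Find 13^(-1) mod 14 by the extended Euclidean algorithm:
14 = 1 × 13 + 1  ⟹  1 = (1)·14 + (-1)·13
So (-1)·13 ≡ 1 (mod 14), i.e. 13^(-1) ≡ -1 ≡ 13 (mod 14).
x ≡ 13 × 1 = 13 ≡ 13 (mod 14).
Check: 39 × 13 = 507 ≡ 3 (mod 42).
x ≡ 13 (mod 14), giving 3 solutions mod 42.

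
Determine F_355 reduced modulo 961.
749

Matrix identity: Q^n = [[F_(n+1), F_n], [F_n, F_(n-1)]] with Q = [[1,1],[1,0]].
n = 355 = 101100011₂. Square-and-multiply, entries mod 961:
Q^1 = [[1,1],[1,0]]
Q^2 = (Q^1)² = [[2,1],[1,1]]
Q^5 = (Q^2)²·Q = [[8,5],[5,3]]
Q^11 = (Q^5)²·Q = [[144,89],[89,55]]
Q^22 = (Q^11)² = [[788,413],[413,375]]
Q^44 = (Q^22)² = [[610,780],[780,791]]
Q^88 = (Q^44)² = [[280,123],[123,157]]
Q^177 = (Q^88)²·Q = [[247,312],[312,896]]
Q^355 = (Q^177)²·Q = [[834,749],[749,85]]
F_355 mod 961 = Q^355[0][1] = 749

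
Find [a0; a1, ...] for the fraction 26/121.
[0; 4, 1, 1, 1, 8]

Euclidean algorithm steps:
26 = 0 × 121 + 26
121 = 4 × 26 + 17
26 = 1 × 17 + 9
17 = 1 × 9 + 8
9 = 1 × 8 + 1
8 = 8 × 1 + 0
Continued fraction: [0; 4, 1, 1, 1, 8]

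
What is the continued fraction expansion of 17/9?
[1; 1, 8]

Euclidean algorithm steps:
17 = 1 × 9 + 8
9 = 1 × 8 + 1
8 = 8 × 1 + 0
Continued fraction: [1; 1, 8]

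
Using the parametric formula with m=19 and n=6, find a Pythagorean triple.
(325, 228, 397)

Euclid's formula: a = m² - n², b = 2mn, c = m² + n²
m = 19, n = 6
a = 19² - 6² = 361 - 36 = 325
b = 2 × 19 × 6 = 228
c = 19² + 6² = 361 + 36 = 397
Verification: 325² + 228² = 105625 + 51984 = 157609 = 397² ✓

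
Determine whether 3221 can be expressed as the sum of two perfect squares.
14² + 55² (a=14, b=55)

Factorization: 3221 = 3221
By Fermat: n is sum of two squares iff every prime p ≡ 3 (mod 4) appears to even power.
All primes ≡ 3 (mod 4) appear to even power.
Search a = 0, 1, 2, … for 3221 - a² a perfect square: first hit at a = 14: 3221 - 196 = 3025 = 55².
3221 = 14² + 55² = 196 + 3025 ✓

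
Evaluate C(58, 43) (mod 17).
0

Using Lucas' theorem:
Write n=58 and k=43 in base 17:
n in base 17: [3, 7]
k in base 17: [2, 9]
C(58,43) mod 17 = ∏ C(n_i, k_i) mod 17
Digit binomials (mod 17): C(3,2) = 3; C(7,9) = 0 (k_i > n_i)
Product: 3 × 0 = 0 ≡ 0 (mod 17)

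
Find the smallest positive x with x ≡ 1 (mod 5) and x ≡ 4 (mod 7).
11

Using Chinese Remainder Theorem:
M = 5 × 7 = 35
M1 = 7, M2 = 5
y1 = 7^(-1) mod 5 = 3
y2 = 5^(-1) mod 7 = 3
x = (1×7×3 + 4×5×3) mod 35 = 11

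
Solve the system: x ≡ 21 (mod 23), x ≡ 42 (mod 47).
136

Using Chinese Remainder Theorem:
M = 23 × 47 = 1081
M1 = 47, M2 = 23
y1 = 47^(-1) mod 23 = 1
y2 = 23^(-1) mod 47 = 45
x = (21×47×1 + 42×23×45) mod 1081 = 136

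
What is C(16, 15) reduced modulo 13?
3

Using Lucas' theorem:
Write n=16 and k=15 in base 13:
n in base 13: [1, 3]
k in base 13: [1, 2]
C(16,15) mod 13 = ∏ C(n_i, k_i) mod 13
Digit binomials (mod 13): C(1,1) = 1; C(3,2) = 3
Product: 1 × 3 = 3 ≡ 3 (mod 13)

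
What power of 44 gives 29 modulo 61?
55

Baby-step giant-step with step n = ⌈√61⌉ = 8.
Baby steps 44^j mod 61 (j:value) for j=0..7: 0:1, 1:44, 2:45, 3:28, 4:12, 5:40, 6:52, 7:31.
Giant-step multiplier: 44^(-8) ≡ 44^(60-8) = 44^52 ≡ 25 (mod 61).
Giant steps γ_i = 29·25^i mod 61: γ_0=29, γ_1=54, γ_2=8, γ_3=17, γ_4=59, γ_5=11, γ_6=31 (in table at j=7).
x = i·n + j = 6·8 + 7 = 55.
Check: 44^55 ≡ 29 (mod 61).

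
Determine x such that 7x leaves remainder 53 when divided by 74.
x ≡ 71 (mod 74)

gcd(7, 74) = 1, which divides 53, so solutions exist.
Find 7^(-1) mod 74 by the extended Euclidean algorithm:
74 = 10 × 7 + 4  ⟹  4 = (1)·74 + (-10)·7
7 = 1 × 4 + 3  ⟹  3 = (-1)·74 + (11)·7
4 = 1 × 3 + 1  ⟹  1 = (2)·74 + (-21)·7
So (-21)·7 ≡ 1 (mod 74), i.e. 7^(-1) ≡ -21 ≡ 53 (mod 74).
x ≡ 53 × 53 = 2809 ≡ 71 (mod 74).
Check: 7 × 71 = 497 ≡ 53 (mod 74).
Unique solution: x ≡ 71 (mod 74)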